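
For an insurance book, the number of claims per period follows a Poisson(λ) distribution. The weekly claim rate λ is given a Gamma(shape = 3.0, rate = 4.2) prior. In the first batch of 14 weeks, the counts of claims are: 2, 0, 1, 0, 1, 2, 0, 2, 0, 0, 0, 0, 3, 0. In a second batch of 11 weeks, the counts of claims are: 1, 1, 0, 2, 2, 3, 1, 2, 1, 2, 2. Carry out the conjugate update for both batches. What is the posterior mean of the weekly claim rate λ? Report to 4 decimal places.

1.0616

With a Gamma(shape α, rate β) prior, the Poisson likelihood is conjugate: the posterior is Gamma(α + ΣXᵢ, β + n).
Batch 1: sum of counts S = 11 over n = 14 weeks.
After batch 1: Gamma(α+S, β+n) = Gamma(3.0+11, 4.2+14) = Gamma(14.0, 18.2).
Batch 2: sum of counts S = 17 over n = 11 weeks.
After batch 2: Gamma(α+S, β+n) = Gamma(14.0+17, 18.2+11) = Gamma(31.0, 29.2).
Posterior mean = α/β = 31.0/29.2 = 1.0616.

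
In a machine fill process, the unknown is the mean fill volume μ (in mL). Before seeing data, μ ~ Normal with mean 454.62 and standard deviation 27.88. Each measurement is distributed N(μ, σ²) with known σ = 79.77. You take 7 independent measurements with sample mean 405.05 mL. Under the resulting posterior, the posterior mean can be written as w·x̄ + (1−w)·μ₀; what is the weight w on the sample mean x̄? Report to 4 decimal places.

0.4609

For Normal data with known variance σ², a Normal(μ₀, σ₀²) prior on μ is conjugate. Posterior precision = 1/σ₀² + n/σ²; posterior mean is the precision-weighted average of μ₀ and x̄.
σ₀² = 27.88² = 777.2944, σ² = 79.77² = 6363.2529. Prior precision 1/σ₀² = 1/777.2944; data precision n/σ² = 7/6363.2529.
w = (n/σ²)/(1/σ₀² + n/σ²) = n·σ₀²/(σ² + n·σ₀²) = 7·777.2944/(6363.2529 + 7·777.2944) = 5441.0608/11804.3137 = 0.4609.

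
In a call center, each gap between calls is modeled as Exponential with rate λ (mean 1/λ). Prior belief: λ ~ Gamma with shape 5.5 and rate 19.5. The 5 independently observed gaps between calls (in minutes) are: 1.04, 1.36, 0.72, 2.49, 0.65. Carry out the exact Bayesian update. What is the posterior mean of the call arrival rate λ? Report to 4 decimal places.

0.4076

With a Gamma(shape α, rate β) prior on the exponential rate λ, the posterior after n observations with total T = Σxᵢ is Gamma(α+n, β+T).
Sum of observations T = 6.26 minutes; n = 5.
Posterior: Gamma(5.5+5, 19.5+6.26) = Gamma(10.5, 25.76).
Posterior mean of λ = α/β = 10.5/25.76 = 0.4076.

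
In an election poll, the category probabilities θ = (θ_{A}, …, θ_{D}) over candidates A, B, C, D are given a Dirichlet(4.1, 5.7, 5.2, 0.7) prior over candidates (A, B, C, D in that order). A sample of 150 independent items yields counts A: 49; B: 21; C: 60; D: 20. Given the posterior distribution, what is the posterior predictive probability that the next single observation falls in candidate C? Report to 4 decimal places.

The Dirichlet prior is conjugate to the Multinomial likelihood: each posterior αⱼ = prior αⱼ + observed count nⱼ.
Posterior concentration: (53.1, 26.7, 65.2, 20.7), total = 165.7.
P(next = C | data) = α_{C}/Σα = 0.3935.

0.3935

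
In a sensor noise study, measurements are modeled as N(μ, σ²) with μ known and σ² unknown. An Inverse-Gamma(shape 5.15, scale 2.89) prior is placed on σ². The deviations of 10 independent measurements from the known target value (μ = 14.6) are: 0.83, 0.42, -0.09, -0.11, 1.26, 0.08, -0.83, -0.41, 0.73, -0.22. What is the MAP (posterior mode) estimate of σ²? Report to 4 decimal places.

0.4349

With known mean μ and an Inverse-Gamma(α, β) prior on σ², the Normal likelihood is conjugate: posterior is Inv-Gamma(α + n/2, β + Σ(xᵢ−μ)²/2).
Σ(xᵢ−μ)² = (0.83)² + (0.42)² + (-0.09)² + (-0.11)² + (1.26)² + (0.08)² + (-0.83)² + (-0.41)² + (0.73)² + (-0.22)² = 3.9178.
Posterior: Inv-Gamma(5.15 + 10/2, 2.89 + 3.9178/2) = Inv-Gamma(10.15, 4.84890).
Mode = β/(α+1) = 4.84890/11.15 = 0.4349.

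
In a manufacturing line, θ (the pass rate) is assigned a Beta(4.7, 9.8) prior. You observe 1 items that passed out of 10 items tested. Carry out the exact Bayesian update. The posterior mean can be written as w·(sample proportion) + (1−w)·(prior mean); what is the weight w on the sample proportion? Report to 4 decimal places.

The Beta prior is conjugate to a Binomial/Bernoulli likelihood; the update adds successes to α and failures to β.
Posterior mean = (α₀+k)/(α₀+β₀+n) = [n/(α₀+β₀+n)]·(k/n) + [(α₀+β₀)/(α₀+β₀+n)]·α₀/(α₀+β₀), so only n and the prior enter the weight.
The weight on the data is w = n/(α₀+β₀+n) = 10/(4.7+9.8+10) = 10/24.5 = 0.4082.

0.4082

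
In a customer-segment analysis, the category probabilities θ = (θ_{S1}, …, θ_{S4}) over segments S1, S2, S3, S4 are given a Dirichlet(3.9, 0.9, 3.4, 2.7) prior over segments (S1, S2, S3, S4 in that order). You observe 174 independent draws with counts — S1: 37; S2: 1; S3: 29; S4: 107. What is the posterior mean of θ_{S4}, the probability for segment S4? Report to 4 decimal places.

The Dirichlet prior is conjugate to the Multinomial likelihood: each posterior αⱼ = prior αⱼ + observed count nⱼ.
Posterior concentration: (40.9, 1.9, 32.4, 109.7), total = 184.9.
E[θ_{S4}|data] = α_{S4}/Σα = 109.7/184.9 = 0.5933.

0.5933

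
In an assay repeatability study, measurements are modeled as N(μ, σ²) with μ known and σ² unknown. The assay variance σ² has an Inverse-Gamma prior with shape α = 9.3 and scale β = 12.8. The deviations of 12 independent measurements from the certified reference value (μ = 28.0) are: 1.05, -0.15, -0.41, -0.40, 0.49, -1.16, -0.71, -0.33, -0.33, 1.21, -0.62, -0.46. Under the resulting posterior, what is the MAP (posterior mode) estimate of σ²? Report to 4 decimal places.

With known mean μ and an Inverse-Gamma(α, β) prior on σ², the Normal likelihood is conjugate: posterior is Inv-Gamma(α + n/2, β + Σ(xᵢ−μ)²/2).
Σ(xᵢ−μ)² = (1.05)² + (-0.15)² + (-0.41)² + (-0.40)² + (0.49)² + (-1.16)² + (-0.71)² + (-0.33)² + (-0.33)² + (1.21)² + (-0.62)² + (-0.46)² = 5.8208.
Posterior: Inv-Gamma(9.3 + 12/2, 12.8 + 5.8208/2) = Inv-Gamma(15.30, 15.71040).
Mode = β/(α+1) = 15.71040/16.30 = 0.9638.

0.9638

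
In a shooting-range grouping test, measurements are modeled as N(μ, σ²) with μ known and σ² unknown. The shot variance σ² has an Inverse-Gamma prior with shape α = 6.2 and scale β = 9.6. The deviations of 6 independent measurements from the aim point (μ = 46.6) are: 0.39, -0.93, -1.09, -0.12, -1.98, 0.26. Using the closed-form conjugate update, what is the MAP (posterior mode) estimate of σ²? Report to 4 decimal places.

With known mean μ and an Inverse-Gamma(α, β) prior on σ², the Normal likelihood is conjugate: posterior is Inv-Gamma(α + n/2, β + Σ(xᵢ−μ)²/2).
Σ(xᵢ−μ)² = (0.39)² + (-0.93)² + (-1.09)² + (-0.12)² + (-1.98)² + (0.26)² = 6.2075.
Posterior: Inv-Gamma(6.2 + 6/2, 9.6 + 6.2075/2) = Inv-Gamma(9.20, 12.70375).
Mode = β/(α+1) = 12.70375/10.20 = 1.2455.

1.2455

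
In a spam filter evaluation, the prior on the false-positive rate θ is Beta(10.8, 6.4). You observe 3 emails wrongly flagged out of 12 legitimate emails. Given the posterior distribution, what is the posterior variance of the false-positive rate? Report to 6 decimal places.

0.008253

The Beta prior is conjugate to a Binomial/Bernoulli likelihood; the update adds successes to α and failures to β.
Posterior: Beta(α+k, β+n−k) = Beta(10.8+3, 6.4+9) = Beta(13.8, 15.4).
Var = αβ/((α+β)²(α+β+1)) = 13.8·15.4/(29.2²·30.2) = 0.008253.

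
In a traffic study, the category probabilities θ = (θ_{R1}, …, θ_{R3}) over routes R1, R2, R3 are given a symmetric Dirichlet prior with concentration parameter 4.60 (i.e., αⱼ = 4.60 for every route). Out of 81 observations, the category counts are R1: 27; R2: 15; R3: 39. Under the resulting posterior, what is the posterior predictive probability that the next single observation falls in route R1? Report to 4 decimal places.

0.3333

The Dirichlet prior is conjugate to the Multinomial likelihood: each posterior αⱼ = prior αⱼ + observed count nⱼ.
Posterior concentration: (31.60, 19.60, 43.60), total = 94.80.
P(next = R1 | data) = α_{R1}/Σα = 0.3333.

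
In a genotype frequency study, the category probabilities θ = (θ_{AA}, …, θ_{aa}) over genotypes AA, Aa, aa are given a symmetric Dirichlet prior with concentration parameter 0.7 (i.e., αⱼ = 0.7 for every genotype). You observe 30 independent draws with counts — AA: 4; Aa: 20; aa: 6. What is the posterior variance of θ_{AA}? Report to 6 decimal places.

The Dirichlet prior is conjugate to the Multinomial likelihood: each posterior αⱼ = prior αⱼ + observed count nⱼ.
Posterior concentration: (4.7, 20.7, 6.7), total = 32.1.
Var[θ_j] = α_j(Σα−α_j)/((Σα)²(Σα+1)) = 4.7·27.4/(32.1²·33.1) = 0.003776.

0.003776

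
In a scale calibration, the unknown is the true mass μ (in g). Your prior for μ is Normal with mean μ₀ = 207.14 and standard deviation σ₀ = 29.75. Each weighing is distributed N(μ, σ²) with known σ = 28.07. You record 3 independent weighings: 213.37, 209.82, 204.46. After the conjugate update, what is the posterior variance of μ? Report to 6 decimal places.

For Normal data with known variance σ², a Normal(μ₀, σ₀²) prior on μ is conjugate. Posterior precision = 1/σ₀² + n/σ²; posterior mean is the precision-weighted average of μ₀ and x̄.
σ₀² = 29.75² = 885.0625, σ² = 28.07² = 787.9249; σ² + n·σ₀² = 787.9249 + 3·885.0625 = 3443.1124.
Posterior precision = 1/σ₀² + n/σ² = 1/885.0625 + 3/787.9249 = (σ² + n·σ₀²)/(σ₀²σ²) = 3443.1124/(885.0625·787.9249); posterior variance σₙ² = σ₀²σ²/(σ² + n·σ₀²) = 885.0625·787.9249/3443.1124 = 202.538489.

202.538489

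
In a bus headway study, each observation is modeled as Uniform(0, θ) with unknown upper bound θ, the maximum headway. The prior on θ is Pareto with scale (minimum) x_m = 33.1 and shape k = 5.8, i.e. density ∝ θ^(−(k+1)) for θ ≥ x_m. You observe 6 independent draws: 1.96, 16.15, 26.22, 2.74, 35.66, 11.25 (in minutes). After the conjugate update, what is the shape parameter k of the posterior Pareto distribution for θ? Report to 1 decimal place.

11.8

A Pareto(scale x_m, shape k) prior on the upper bound θ of Uniform(0, θ) is conjugate: posterior is Pareto(max(x_m, max xᵢ), k + n).
Sample maximum = 35.66; prior scale x_m = 33.1 → posterior scale = max = 35.66.
Posterior shape = 5.8 + 6 = 11.8.
Posterior shape k = 11.8.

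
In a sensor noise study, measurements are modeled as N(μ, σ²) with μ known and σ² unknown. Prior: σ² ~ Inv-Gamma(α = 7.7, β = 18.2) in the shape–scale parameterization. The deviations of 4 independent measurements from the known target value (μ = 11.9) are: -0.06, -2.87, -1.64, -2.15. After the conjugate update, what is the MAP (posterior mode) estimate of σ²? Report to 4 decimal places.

With known mean μ and an Inverse-Gamma(α, β) prior on σ², the Normal likelihood is conjugate: posterior is Inv-Gamma(α + n/2, β + Σ(xᵢ−μ)²/2).
Σ(xᵢ−μ)² = (-0.06)² + (-2.87)² + (-1.64)² + (-2.15)² = 15.5526.
Posterior: Inv-Gamma(7.7 + 4/2, 18.2 + 15.5526/2) = Inv-Gamma(9.70, 25.97630).
Mode = β/(α+1) = 25.97630/10.70 = 2.4277.

2.4277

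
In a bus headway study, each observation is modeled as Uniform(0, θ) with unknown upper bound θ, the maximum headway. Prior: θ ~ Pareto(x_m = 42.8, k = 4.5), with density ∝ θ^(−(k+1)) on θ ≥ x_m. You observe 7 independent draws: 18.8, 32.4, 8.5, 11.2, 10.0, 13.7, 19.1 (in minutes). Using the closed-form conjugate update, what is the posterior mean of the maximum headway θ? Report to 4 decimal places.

46.8762

A Pareto(scale x_m, shape k) prior on the upper bound θ of Uniform(0, θ) is conjugate: posterior is Pareto(max(x_m, max xᵢ), k + n).
Sample maximum = 32.4; prior scale x_m = 42.8 → posterior scale = max = 42.8.
Posterior shape = 4.5 + 7 = 11.5.
E[θ|data] = k·x_m/(k−1) = 11.5·42.8/10.5 = 46.8762.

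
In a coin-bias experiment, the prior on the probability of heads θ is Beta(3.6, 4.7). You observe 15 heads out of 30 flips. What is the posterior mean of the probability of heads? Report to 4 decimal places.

0.4856

The Beta prior is conjugate to a Binomial/Bernoulli likelihood; the update adds successes to α and failures to β.
Posterior: Beta(α+k, β+n−k) = Beta(3.6+15, 4.7+15) = Beta(18.6, 19.7).
Posterior mean = α/(α+β) = 18.6/38.3 = 0.4856.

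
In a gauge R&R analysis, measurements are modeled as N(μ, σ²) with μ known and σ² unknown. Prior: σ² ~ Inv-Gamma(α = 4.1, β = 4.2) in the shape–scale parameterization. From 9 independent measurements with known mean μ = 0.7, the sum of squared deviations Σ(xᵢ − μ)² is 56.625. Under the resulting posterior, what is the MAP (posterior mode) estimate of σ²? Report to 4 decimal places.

With known mean μ and an Inverse-Gamma(α, β) prior on σ², the Normal likelihood is conjugate: posterior is Inv-Gamma(α + n/2, β + Σ(xᵢ−μ)²/2).
Posterior: Inv-Gamma(4.1 + 9/2, 4.2 + 56.625/2) = Inv-Gamma(8.60, 32.5125).
Mode = β/(α+1) = 32.5125/9.60 = 3.3867.

3.3867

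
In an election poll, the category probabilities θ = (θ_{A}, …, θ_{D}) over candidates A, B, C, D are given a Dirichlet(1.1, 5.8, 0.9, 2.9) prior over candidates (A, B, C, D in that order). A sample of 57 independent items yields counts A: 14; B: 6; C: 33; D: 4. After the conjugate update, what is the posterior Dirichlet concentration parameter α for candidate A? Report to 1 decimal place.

The Dirichlet prior is conjugate to the Multinomial likelihood: each posterior αⱼ = prior αⱼ + observed count nⱼ.
Posterior concentration: (15.1, 11.8, 33.9, 6.9), total = 67.7.
α_{A} = 1.1 + 14 = 15.1.

15.1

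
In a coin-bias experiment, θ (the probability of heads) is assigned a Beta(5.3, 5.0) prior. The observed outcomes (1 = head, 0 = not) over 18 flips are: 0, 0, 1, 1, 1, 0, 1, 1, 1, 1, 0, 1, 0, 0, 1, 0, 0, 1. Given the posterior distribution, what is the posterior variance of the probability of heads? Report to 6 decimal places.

0.008476

The Beta prior is conjugate to a Binomial/Bernoulli likelihood; the update adds successes to α and failures to β.
Posterior: Beta(α+k, β+n−k) = Beta(5.3+10, 5.0+8) = Beta(15.3, 13.0).
Var = αβ/((α+β)²(α+β+1)) = 15.3·13.0/(28.3²·29.3) = 0.008476.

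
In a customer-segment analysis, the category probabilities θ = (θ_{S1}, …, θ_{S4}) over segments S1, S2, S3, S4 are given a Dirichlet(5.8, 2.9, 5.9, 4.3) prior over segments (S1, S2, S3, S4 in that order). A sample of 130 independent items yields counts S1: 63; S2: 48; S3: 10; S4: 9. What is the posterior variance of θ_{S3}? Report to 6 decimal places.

0.000636

The Dirichlet prior is conjugate to the Multinomial likelihood: each posterior αⱼ = prior αⱼ + observed count nⱼ.
Posterior concentration: (68.8, 50.9, 15.9, 13.3), total = 148.9.
Var[θ_j] = α_j(Σα−α_j)/((Σα)²(Σα+1)) = 15.9·133.0/(148.9²·149.9) = 0.000636.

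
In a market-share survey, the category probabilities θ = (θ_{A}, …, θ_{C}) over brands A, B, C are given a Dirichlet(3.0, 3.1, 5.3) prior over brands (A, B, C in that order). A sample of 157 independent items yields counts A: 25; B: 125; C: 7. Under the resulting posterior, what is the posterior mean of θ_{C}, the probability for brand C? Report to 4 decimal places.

The Dirichlet prior is conjugate to the Multinomial likelihood: each posterior αⱼ = prior αⱼ + observed count nⱼ.
Posterior concentration: (28.0, 128.1, 12.3), total = 168.4.
E[θ_{C}|data] = α_{C}/Σα = 12.3/168.4 = 0.0730.

0.0730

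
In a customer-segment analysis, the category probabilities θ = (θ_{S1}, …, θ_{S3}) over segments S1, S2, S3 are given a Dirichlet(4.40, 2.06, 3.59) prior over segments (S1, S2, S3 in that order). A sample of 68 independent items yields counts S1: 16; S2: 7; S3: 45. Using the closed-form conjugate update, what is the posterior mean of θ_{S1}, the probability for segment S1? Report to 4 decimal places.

The Dirichlet prior is conjugate to the Multinomial likelihood: each posterior αⱼ = prior αⱼ + observed count nⱼ.
Posterior concentration: (20.40, 9.06, 48.59), total = 78.05.
E[θ_{S1}|data] = α_{S1}/Σα = 20.40/78.05 = 0.2614.

0.2614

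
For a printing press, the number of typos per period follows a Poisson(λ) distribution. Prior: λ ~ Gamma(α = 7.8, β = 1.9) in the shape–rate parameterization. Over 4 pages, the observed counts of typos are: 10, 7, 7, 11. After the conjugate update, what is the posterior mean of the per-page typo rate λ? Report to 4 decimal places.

With a Gamma(shape α, rate β) prior, the Poisson likelihood is conjugate: the posterior is Gamma(α + ΣXᵢ, β + n).
Sum of counts S = 35 over n = 4 pages.
Posterior: Gamma(α+S, β+n) = Gamma(7.8+35, 1.9+4) = Gamma(42.8, 5.9).
Posterior mean = α/β = 42.8/5.9 = 7.2542.

7.2542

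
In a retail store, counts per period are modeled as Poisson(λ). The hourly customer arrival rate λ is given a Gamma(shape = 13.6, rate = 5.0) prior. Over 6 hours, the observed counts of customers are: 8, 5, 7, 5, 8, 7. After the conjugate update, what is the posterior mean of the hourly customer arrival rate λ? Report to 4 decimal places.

4.8727

With a Gamma(shape α, rate β) prior, the Poisson likelihood is conjugate: the posterior is Gamma(α + ΣXᵢ, β + n).
Sum of counts S = 40 over n = 6 hours.
Posterior: Gamma(α+S, β+n) = Gamma(13.6+40, 5.0+6) = Gamma(53.6, 11.0).
Posterior mean = α/β = 53.6/11.0 = 4.8727.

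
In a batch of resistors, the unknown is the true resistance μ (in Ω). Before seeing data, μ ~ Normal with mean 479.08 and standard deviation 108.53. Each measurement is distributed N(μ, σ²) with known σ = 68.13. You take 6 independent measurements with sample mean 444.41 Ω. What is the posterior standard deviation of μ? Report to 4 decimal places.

For Normal data with known variance σ², a Normal(μ₀, σ₀²) prior on μ is conjugate. Posterior precision = 1/σ₀² + n/σ²; posterior mean is the precision-weighted average of μ₀ and x̄.
σ₀² = 108.53² = 11778.7609, σ² = 68.13² = 4641.6969; σ² + n·σ₀² = 4641.6969 + 6·11778.7609 = 75314.2623.
Posterior precision = 1/σ₀² + n/σ² = 1/11778.7609 + 6/4641.6969 = (σ² + n·σ₀²)/(σ₀²σ²) = 75314.2623/(11778.7609·4641.6969); posterior variance σₙ² = σ₀²σ²/(σ² + n·σ₀²) = 11778.7609·4641.6969/75314.2623 = 725.937376.
Posterior SD = √σₙ² = √(11778.7609·4641.6969/75314.2623) = 26.9432.

26.9432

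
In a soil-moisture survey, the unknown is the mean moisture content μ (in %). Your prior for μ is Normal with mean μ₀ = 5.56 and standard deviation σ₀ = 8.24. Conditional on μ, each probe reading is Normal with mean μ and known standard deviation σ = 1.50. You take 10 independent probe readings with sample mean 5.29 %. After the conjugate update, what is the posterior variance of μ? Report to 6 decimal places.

0.224257

For Normal data with known variance σ², a Normal(μ₀, σ₀²) prior on μ is conjugate. Posterior precision = 1/σ₀² + n/σ²; posterior mean is the precision-weighted average of μ₀ and x̄.
σ₀² = 8.24² = 67.8976, σ² = 1.50² = 2.25; σ² + n·σ₀² = 2.25 + 10·67.8976 = 681.226.
Posterior precision = 1/σ₀² + n/σ² = 1/67.8976 + 10/2.25 = (σ² + n·σ₀²)/(σ₀²σ²) = 681.226/(67.8976·2.25); posterior variance σₙ² = σ₀²σ²/(σ² + n·σ₀²) = 67.8976·2.25/681.226 = 0.224257.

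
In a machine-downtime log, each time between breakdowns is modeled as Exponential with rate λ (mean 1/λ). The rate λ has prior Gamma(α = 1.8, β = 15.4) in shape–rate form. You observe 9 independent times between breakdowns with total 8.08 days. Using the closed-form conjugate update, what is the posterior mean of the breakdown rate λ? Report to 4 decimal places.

0.4600

With a Gamma(shape α, rate β) prior on the exponential rate λ, the posterior after n observations with total T = Σxᵢ is Gamma(α+n, β+T).
Posterior: Gamma(1.8+9, 15.4+8.08) = Gamma(10.8, 23.48).
Posterior mean of λ = α/β = 10.8/23.48 = 0.4600.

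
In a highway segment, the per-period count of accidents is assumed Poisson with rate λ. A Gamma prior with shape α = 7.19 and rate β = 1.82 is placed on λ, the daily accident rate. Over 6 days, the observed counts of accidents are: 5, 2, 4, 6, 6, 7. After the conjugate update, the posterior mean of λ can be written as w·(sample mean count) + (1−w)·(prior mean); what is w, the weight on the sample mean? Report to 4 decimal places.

With a Gamma(shape α, rate β) prior, the Poisson likelihood is conjugate: the posterior is Gamma(α + ΣXᵢ, β + n).
Posterior mean = (α₀+S)/(β₀+n) = [n/(β₀+n)]·(S/n) + [β₀/(β₀+n)]·(α₀/β₀), so only n and β₀ enter the weight.
Weight on data w = n/(β₀+n) = 6/(1.82+6) = 6/7.82 = 0.7673.

0.7673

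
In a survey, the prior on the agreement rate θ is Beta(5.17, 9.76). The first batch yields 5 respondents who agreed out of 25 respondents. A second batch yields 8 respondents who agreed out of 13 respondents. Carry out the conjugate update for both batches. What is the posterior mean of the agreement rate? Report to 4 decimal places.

0.3433

The Beta prior is conjugate to a Binomial/Bernoulli likelihood; the update adds successes to α and failures to β.
After batch 1: Beta(5.17+5, 9.76+20) = Beta(10.17, 29.76).
After batch 2: Beta(10.17+8, 29.76+5) = Beta(18.17, 34.76).
Posterior mean = α/(α+β) = 18.17/52.93 = 0.3433.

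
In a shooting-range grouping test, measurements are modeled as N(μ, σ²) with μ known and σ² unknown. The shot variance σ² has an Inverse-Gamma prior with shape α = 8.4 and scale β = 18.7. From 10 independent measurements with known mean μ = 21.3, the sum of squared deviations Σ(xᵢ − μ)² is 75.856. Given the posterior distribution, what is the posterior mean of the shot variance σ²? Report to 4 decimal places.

4.5668

With known mean μ and an Inverse-Gamma(α, β) prior on σ², the Normal likelihood is conjugate: posterior is Inv-Gamma(α + n/2, β + Σ(xᵢ−μ)²/2).
Posterior: Inv-Gamma(8.4 + 10/2, 18.7 + 75.856/2) = Inv-Gamma(13.40, 56.6280).
E[σ²|data] = β/(α−1) = 56.6280/12.40 = 4.5668.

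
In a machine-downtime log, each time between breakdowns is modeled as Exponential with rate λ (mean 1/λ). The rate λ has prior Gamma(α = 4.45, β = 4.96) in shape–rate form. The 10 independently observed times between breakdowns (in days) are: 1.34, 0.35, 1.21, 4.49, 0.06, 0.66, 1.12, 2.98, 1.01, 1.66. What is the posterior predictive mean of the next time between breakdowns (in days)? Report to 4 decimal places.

With a Gamma(shape α, rate β) prior on the exponential rate λ, the posterior after n observations with total T = Σxᵢ is Gamma(α+n, β+T).
Sum of observations T = 14.88 days; n = 10.
Posterior: Gamma(4.45+10, 4.96+14.88) = Gamma(14.45, 19.84).
The predictive distribution for the next observation is Lomax; its mean is β/(α−1) = 19.84/13.45 = 1.4751.

1.4751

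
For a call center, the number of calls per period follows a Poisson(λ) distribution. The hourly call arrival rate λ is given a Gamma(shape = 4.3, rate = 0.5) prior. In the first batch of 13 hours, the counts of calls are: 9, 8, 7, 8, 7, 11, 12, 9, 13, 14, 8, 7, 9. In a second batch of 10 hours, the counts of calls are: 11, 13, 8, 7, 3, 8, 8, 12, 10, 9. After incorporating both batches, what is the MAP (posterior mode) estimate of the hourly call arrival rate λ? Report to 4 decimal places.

With a Gamma(shape α, rate β) prior, the Poisson likelihood is conjugate: the posterior is Gamma(α + ΣXᵢ, β + n).
Batch 1: sum of counts S = 122 over n = 13 hours.
After batch 1: Gamma(α+S, β+n) = Gamma(4.3+122, 0.5+13) = Gamma(126.3, 13.5).
Batch 2: sum of counts S = 89 over n = 10 hours.
After batch 2: Gamma(α+S, β+n) = Gamma(126.3+89, 13.5+10) = Gamma(215.3, 23.5).
Mode of Gamma(α,β) for α≥1 is (α−1)/β = 214.3/23.5 = 9.1191.

9.1191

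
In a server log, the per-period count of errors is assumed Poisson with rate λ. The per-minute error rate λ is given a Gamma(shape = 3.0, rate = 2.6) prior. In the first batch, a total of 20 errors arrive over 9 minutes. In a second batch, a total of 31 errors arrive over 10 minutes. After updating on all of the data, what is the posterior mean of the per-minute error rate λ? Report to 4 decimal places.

2.5000

With a Gamma(shape α, rate β) prior, the Poisson likelihood is conjugate: the posterior is Gamma(α + ΣXᵢ, β + n).
After batch 1: Gamma(α+S, β+n) = Gamma(3.0+20, 2.6+9) = Gamma(23.0, 11.6).
After batch 2: Gamma(α+S, β+n) = Gamma(23.0+31, 11.6+10) = Gamma(54.0, 21.6).
Posterior mean = α/β = 54.0/21.6 = 2.5000.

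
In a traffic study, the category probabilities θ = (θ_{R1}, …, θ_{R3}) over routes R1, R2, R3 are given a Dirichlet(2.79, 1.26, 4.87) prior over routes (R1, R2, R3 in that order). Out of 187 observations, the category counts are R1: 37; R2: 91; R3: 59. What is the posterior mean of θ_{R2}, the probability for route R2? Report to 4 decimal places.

0.4709

The Dirichlet prior is conjugate to the Multinomial likelihood: each posterior αⱼ = prior αⱼ + observed count nⱼ.
Posterior concentration: (39.79, 92.26, 63.87), total = 195.92.
E[θ_{R2}|data] = α_{R2}/Σα = 92.26/195.92 = 0.4709.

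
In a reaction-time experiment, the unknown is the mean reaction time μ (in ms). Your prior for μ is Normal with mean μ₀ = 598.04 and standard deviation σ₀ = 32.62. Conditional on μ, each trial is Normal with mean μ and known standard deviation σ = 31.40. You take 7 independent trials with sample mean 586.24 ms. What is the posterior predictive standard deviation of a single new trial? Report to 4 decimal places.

For Normal data with known variance σ², a Normal(μ₀, σ₀²) prior on μ is conjugate. Posterior precision = 1/σ₀² + n/σ²; posterior mean is the precision-weighted average of μ₀ and x̄.
σ₀² = 32.62² = 1064.0644, σ² = 31.40² = 985.96; σ² + n·σ₀² = 985.96 + 7·1064.0644 = 8434.4108.
Posterior precision = 1/σ₀² + n/σ² = 1/1064.0644 + 7/985.96 = (σ² + n·σ₀²)/(σ₀²σ²) = 8434.4108/(1064.0644·985.96); posterior variance σₙ² = σ₀²σ²/(σ² + n·σ₀²) = 1064.0644·985.96/8434.4108 = 124.386274.
Predictive variance for one new observation = σₙ² + σ² = 1064.0644·985.96/8434.4108 + 985.96 = σ²·(σ₀² + 8434.4108)/8434.4108 = 985.96·9498.4752/8434.4108 = 1110.346274; SD = √(985.96·9498.4752/8434.4108) = 33.3219.

33.3219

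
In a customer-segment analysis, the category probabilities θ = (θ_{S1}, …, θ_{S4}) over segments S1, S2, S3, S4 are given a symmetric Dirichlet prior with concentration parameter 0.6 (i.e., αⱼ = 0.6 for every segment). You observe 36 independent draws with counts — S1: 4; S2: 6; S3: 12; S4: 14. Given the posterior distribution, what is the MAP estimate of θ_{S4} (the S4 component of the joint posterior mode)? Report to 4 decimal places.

The Dirichlet prior is conjugate to the Multinomial likelihood: each posterior αⱼ = prior αⱼ + observed count nⱼ.
Posterior concentration: (4.6, 6.6, 12.6, 14.6), total = 38.4.
Joint mode component: (α_{S4}−1)/(Σα−K) = 13.6/34.4 = 0.3953.

0.3953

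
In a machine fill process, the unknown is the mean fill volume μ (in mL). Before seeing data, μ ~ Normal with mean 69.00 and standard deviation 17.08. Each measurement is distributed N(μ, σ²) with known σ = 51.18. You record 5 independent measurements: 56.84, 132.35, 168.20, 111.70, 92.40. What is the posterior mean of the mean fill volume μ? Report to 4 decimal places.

84.4869

For Normal data with known variance σ², a Normal(μ₀, σ₀²) prior on μ is conjugate. Posterior precision = 1/σ₀² + n/σ²; posterior mean is the precision-weighted average of μ₀ and x̄.
Σxᵢ = 56.84 + 132.35 + 168.20 + 111.70 + 92.40 = 561.49, so n·x̄ = 561.49.
σ₀² = 17.08² = 291.7264, σ² = 51.18² = 2619.3924; σ² + n·σ₀² = 2619.3924 + 5·291.7264 = 4078.0244.
Posterior mean = (μ₀/σ₀² + n·x̄/σ²)/(1/σ₀² + n/σ²) = (σ²·μ₀ + σ₀²·n·x̄)/(σ² + n·σ₀²) = (2619.3924·69.00 + 291.7264·561.49)/4078.0244 = 344539.531936/4078.0244 = 84.4869.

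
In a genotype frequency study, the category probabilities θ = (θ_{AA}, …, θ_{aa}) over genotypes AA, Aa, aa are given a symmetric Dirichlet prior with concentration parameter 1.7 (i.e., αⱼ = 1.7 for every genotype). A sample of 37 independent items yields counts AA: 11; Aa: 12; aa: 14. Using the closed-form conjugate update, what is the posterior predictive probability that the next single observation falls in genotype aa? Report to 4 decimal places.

The Dirichlet prior is conjugate to the Multinomial likelihood: each posterior αⱼ = prior αⱼ + observed count nⱼ.
Posterior concentration: (12.7, 13.7, 15.7), total = 42.1.
P(next = aa | data) = α_{aa}/Σα = 0.3729.

0.3729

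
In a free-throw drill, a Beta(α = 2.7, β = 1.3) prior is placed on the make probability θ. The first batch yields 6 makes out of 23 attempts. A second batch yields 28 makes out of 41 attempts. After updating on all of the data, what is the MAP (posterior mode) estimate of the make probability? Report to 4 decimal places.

0.5409

The Beta prior is conjugate to a Binomial/Bernoulli likelihood; the update adds successes to α and failures to β.
After batch 1: Beta(2.7+6, 1.3+17) = Beta(8.7, 18.3).
After batch 2: Beta(8.7+28, 18.3+13) = Beta(36.7, 31.3).
Mode of Beta(a,b) for a,b>1 is (a−1)/(a+b−2) = 35.7/66.0 = 0.5409.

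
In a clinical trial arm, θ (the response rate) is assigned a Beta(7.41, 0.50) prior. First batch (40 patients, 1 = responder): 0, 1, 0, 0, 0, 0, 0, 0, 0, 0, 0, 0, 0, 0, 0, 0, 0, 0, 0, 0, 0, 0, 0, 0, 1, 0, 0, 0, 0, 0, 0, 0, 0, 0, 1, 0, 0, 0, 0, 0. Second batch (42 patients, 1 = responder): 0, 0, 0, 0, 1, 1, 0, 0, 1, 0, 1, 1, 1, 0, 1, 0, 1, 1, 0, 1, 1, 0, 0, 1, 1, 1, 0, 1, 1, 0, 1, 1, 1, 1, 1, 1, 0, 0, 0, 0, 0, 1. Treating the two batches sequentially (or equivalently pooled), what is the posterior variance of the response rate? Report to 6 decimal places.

0.002569

The Beta prior is conjugate to a Binomial/Bernoulli likelihood; the update adds successes to α and failures to β.
After batch 1: Beta(7.41+3, 0.50+37) = Beta(10.41, 37.50).
After batch 2: Beta(10.41+23, 37.50+19) = Beta(33.41, 56.50).
Var = αβ/((α+β)²(α+β+1)) = 33.41·56.50/(89.91²·90.91) = 0.002569.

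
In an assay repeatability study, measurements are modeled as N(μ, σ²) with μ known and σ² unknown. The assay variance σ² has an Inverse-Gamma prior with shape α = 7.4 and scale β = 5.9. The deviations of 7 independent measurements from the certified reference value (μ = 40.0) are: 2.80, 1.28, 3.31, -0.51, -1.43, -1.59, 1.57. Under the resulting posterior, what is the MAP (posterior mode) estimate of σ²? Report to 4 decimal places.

1.6610

With known mean μ and an Inverse-Gamma(α, β) prior on σ², the Normal likelihood is conjugate: posterior is Inv-Gamma(α + n/2, β + Σ(xᵢ−μ)²/2).
Σ(xᵢ−μ)² = (2.80)² + (1.28)² + (3.31)² + (-0.51)² + (-1.43)² + (-1.59)² + (1.57)² = 27.7325.
Posterior: Inv-Gamma(7.4 + 7/2, 5.9 + 27.7325/2) = Inv-Gamma(10.90, 19.76625).
Mode = β/(α+1) = 19.76625/11.90 = 1.6610.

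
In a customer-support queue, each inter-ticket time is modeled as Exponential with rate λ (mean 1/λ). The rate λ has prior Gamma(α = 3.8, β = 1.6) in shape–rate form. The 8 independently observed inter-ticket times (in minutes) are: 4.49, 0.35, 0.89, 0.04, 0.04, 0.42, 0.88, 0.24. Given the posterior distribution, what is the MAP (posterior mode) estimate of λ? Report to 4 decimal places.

With a Gamma(shape α, rate β) prior on the exponential rate λ, the posterior after n observations with total T = Σxᵢ is Gamma(α+n, β+T).
Sum of observations T = 7.35 minutes; n = 8.
Posterior: Gamma(3.8+8, 1.6+7.35) = Gamma(11.8, 8.95).
Mode = (α−1)/β = 1.2067.

1.2067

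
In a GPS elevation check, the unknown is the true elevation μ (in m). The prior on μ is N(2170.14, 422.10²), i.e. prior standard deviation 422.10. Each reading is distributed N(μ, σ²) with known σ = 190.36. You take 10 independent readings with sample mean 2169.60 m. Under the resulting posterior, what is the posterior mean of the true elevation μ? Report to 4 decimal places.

For Normal data with known variance σ², a Normal(μ₀, σ₀²) prior on μ is conjugate. Posterior precision = 1/σ₀² + n/σ²; posterior mean is the precision-weighted average of μ₀ and x̄.
n·x̄ = 10·2169.60 = 21696.
σ₀² = 422.10² = 178168.41, σ² = 190.36² = 36236.9296; σ² + n·σ₀² = 36236.9296 + 10·178168.41 = 1817921.0296.
Posterior mean = (μ₀/σ₀² + n·x̄/σ²)/(1/σ₀² + n/σ²) = (σ²·μ₀ + σ₀²·n·x̄)/(σ² + n·σ₀²) = (36236.9296·2170.14 + 178168.41·21696)/1817921.0296 = 3944181033.762144/1817921.0296 = 2169.6108.

2169.6108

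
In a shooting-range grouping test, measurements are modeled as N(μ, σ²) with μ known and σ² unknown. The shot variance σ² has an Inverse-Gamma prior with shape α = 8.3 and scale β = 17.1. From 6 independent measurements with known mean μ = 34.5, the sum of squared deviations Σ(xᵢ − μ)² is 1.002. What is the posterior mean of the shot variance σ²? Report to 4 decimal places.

With known mean μ and an Inverse-Gamma(α, β) prior on σ², the Normal likelihood is conjugate: posterior is Inv-Gamma(α + n/2, β + Σ(xᵢ−μ)²/2).
Posterior: Inv-Gamma(8.3 + 6/2, 17.1 + 1.002/2) = Inv-Gamma(11.30, 17.6010).
E[σ²|data] = β/(α−1) = 17.6010/10.30 = 1.7088.

1.7088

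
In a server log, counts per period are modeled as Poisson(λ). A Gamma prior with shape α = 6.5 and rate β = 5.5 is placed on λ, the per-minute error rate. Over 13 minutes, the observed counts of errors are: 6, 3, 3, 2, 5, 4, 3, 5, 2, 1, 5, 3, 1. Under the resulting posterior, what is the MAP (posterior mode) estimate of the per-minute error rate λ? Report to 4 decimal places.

With a Gamma(shape α, rate β) prior, the Poisson likelihood is conjugate: the posterior is Gamma(α + ΣXᵢ, β + n).
Sum of counts S = 43 over n = 13 minutes.
Posterior: Gamma(α+S, β+n) = Gamma(6.5+43, 5.5+13) = Gamma(49.5, 18.5).
Mode of Gamma(α,β) for α≥1 is (α−1)/β = 48.5/18.5 = 2.6216.

2.6216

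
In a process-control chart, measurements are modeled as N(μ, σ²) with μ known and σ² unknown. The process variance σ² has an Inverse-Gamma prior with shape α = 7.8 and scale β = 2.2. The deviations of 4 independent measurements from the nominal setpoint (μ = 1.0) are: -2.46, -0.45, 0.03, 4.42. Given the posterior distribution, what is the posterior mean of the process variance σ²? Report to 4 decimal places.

With known mean μ and an Inverse-Gamma(α, β) prior on σ², the Normal likelihood is conjugate: posterior is Inv-Gamma(α + n/2, β + Σ(xᵢ−μ)²/2).
Σ(xᵢ−μ)² = (-2.46)² + (-0.45)² + (0.03)² + (4.42)² = 25.7914.
Posterior: Inv-Gamma(7.8 + 4/2, 2.2 + 25.7914/2) = Inv-Gamma(9.80, 15.09570).
E[σ²|data] = β/(α−1) = 15.09570/8.80 = 1.7154.

1.7154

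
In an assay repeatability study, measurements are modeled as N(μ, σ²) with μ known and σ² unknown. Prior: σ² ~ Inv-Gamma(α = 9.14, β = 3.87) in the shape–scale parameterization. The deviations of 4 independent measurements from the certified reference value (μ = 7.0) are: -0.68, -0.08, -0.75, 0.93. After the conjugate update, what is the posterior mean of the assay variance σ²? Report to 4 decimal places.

0.4752

With known mean μ and an Inverse-Gamma(α, β) prior on σ², the Normal likelihood is conjugate: posterior is Inv-Gamma(α + n/2, β + Σ(xᵢ−μ)²/2).
Σ(xᵢ−μ)² = (-0.68)² + (-0.08)² + (-0.75)² + (0.93)² = 1.8962.
Posterior: Inv-Gamma(9.14 + 4/2, 3.87 + 1.8962/2) = Inv-Gamma(11.14, 4.81810).
E[σ²|data] = β/(α−1) = 4.81810/10.14 = 0.4752.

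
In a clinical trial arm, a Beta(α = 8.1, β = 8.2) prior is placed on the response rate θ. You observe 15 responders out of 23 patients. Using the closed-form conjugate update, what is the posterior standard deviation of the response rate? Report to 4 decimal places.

The Beta prior is conjugate to a Binomial/Bernoulli likelihood; the update adds successes to α and failures to β.
Posterior: Beta(α+k, β+n−k) = Beta(8.1+15, 8.2+8) = Beta(23.1, 16.2).
Var = αβ/((α+β)²(α+β+1)) = 23.1·16.2/(39.3²·40.3) = 0.00601225; SD = √0.00601225 = 0.0775.

0.0775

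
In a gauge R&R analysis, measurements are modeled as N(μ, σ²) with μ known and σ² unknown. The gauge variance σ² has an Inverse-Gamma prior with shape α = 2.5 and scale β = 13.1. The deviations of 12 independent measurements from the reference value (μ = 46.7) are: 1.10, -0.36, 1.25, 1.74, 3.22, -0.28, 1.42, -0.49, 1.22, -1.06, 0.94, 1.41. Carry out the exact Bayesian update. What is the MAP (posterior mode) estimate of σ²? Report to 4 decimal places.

2.6482

With known mean μ and an Inverse-Gamma(α, β) prior on σ², the Normal likelihood is conjugate: posterior is Inv-Gamma(α + n/2, β + Σ(xᵢ−μ)²/2).
Σ(xᵢ−μ)² = (1.10)² + (-0.36)² + (1.25)² + (1.74)² + (3.22)² + (-0.28)² + (1.42)² + (-0.49)² + (1.22)² + (-1.06)² + (0.94)² + (1.41)² = 24.1167.
Posterior: Inv-Gamma(2.5 + 12/2, 13.1 + 24.1167/2) = Inv-Gamma(8.50, 25.15835).
Mode = β/(α+1) = 25.15835/9.50 = 2.6482.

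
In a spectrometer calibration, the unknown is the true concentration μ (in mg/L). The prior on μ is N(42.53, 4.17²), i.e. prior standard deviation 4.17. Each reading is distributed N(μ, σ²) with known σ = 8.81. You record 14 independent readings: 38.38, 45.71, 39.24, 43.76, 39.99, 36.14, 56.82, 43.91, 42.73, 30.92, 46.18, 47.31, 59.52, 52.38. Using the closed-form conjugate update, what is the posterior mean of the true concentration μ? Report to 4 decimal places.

44.0232

For Normal data with known variance σ², a Normal(μ₀, σ₀²) prior on μ is conjugate. Posterior precision = 1/σ₀² + n/σ²; posterior mean is the precision-weighted average of μ₀ and x̄.
Σxᵢ = 38.38 + 45.71 + 39.24 + 43.76 + 39.99 + 36.14 + 56.82 + 43.91 + 42.73 + 30.92 + 46.18 + 47.31 + 59.52 + 52.38 = 622.99, so n·x̄ = 622.99.
σ₀² = 4.17² = 17.3889, σ² = 8.81² = 77.6161; σ² + n·σ₀² = 77.6161 + 14·17.3889 = 321.0607.
Posterior mean = (μ₀/σ₀² + n·x̄/σ²)/(1/σ₀² + n/σ²) = (σ²·μ₀ + σ₀²·n·x̄)/(σ² + n·σ₀²) = (77.6161·42.53 + 17.3889·622.99)/321.0607 = 14134.123544/321.0607 = 44.0232.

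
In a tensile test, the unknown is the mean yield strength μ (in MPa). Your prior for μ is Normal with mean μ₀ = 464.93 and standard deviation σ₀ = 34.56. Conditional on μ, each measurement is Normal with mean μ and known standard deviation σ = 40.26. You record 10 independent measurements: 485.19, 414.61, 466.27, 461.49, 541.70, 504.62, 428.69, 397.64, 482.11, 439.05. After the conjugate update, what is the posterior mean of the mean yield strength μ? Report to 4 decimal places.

462.4707

For Normal data with known variance σ², a Normal(μ₀, σ₀²) prior on μ is conjugate. Posterior precision = 1/σ₀² + n/σ²; posterior mean is the precision-weighted average of μ₀ and x̄.
Σxᵢ = 485.19 + 414.61 + 466.27 + 461.49 + 541.70 + 504.62 + 428.69 + 397.64 + 482.11 + 439.05 = 4621.37, so n·x̄ = 4621.37.
σ₀² = 34.56² = 1194.3936, σ² = 40.26² = 1620.8676; σ² + n·σ₀² = 1620.8676 + 10·1194.3936 = 13564.8036.
Posterior mean = (μ₀/σ₀² + n·x̄/σ²)/(1/σ₀² + n/σ²) = (σ²·μ₀ + σ₀²·n·x̄)/(σ² + n·σ₀²) = (1620.8676·464.93 + 1194.3936·4621.37)/13564.8036 = 6273324.7245/13564.8036 = 462.4707.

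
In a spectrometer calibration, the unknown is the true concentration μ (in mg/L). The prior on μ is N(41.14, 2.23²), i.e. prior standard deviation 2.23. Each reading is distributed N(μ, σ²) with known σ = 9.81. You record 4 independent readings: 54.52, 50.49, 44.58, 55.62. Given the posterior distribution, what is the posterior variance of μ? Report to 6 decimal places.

For Normal data with known variance σ², a Normal(μ₀, σ₀²) prior on μ is conjugate. Posterior precision = 1/σ₀² + n/σ²; posterior mean is the precision-weighted average of μ₀ and x̄.
σ₀² = 2.23² = 4.9729, σ² = 9.81² = 96.2361; σ² + n·σ₀² = 96.2361 + 4·4.9729 = 116.1277.
Posterior precision = 1/σ₀² + n/σ² = 1/4.9729 + 4/96.2361 = (σ² + n·σ₀²)/(σ₀²σ²) = 116.1277/(4.9729·96.2361); posterior variance σₙ² = σ₀²σ²/(σ² + n·σ₀²) = 4.9729·96.2361/116.1277 = 4.121088.

4.121088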